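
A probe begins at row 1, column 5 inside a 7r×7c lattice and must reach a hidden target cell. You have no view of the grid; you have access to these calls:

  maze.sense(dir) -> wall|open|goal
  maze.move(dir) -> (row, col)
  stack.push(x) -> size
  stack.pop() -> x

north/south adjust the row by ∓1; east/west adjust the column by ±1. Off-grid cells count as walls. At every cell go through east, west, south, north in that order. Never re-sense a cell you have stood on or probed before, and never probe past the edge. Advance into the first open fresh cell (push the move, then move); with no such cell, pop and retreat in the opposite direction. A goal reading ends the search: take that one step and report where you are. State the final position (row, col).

·→ maze.sense(dir='east')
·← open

·→ stack.push(x='east')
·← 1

·→ maze.move(dir='east')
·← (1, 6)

·→ maze.sense(dir='south')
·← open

·→ stack.push(x='south')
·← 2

·→ maze.move(dir='south')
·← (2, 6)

·→ maze.sense(dir='west')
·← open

·→ stack.push(x='west')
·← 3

·→ maze.move(dir='west')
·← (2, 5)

·→ maze.sense(dir='west')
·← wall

·→ maze.sense(dir='south')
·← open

·→ stack.push(x='south')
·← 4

·→ maze.move(dir='south')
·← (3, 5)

·→ maze.sense(dir='east')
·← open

·→ stack.push(x='east')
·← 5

·→ maze.move(dir='east')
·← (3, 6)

·→ maze.sense(dir='south')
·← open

·→ stack.push(x='south')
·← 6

·→ maze.move(dir='south')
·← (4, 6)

·→ maze.sense(dir='west')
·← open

·→ stack.push(x='west')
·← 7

·→ maze.move(dir='west')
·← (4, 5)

·→ maze.sense(dir='west')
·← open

·→ stack.push(x='west')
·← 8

·→ maze.move(dir='west')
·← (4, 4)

·→ maze.sense(dir='west')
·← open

·→ stack.push(x='west')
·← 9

·→ maze.move(dir='west')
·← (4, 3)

·→ maze.sense(dir='west')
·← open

·→ stack.push(x='west')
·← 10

·→ maze.move(dir='west')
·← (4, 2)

·→ maze.sense(dir='west')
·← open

·→ stack.push(x='west')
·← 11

·→ maze.move(dir='west')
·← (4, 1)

·→ maze.sense(dir='west')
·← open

·→ stack.push(x='west')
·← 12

·→ maze.move(dir='west')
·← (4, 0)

·→ maze.sense(dir='south')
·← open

·→ stack.push(x='south')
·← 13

·→ maze.move(dir='south')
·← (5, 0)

·→ maze.sense(dir='east')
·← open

·→ stack.push(x='east')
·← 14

·→ maze.move(dir='east')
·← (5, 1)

·→ maze.sense(dir='east')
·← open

·→ stack.push(x='east')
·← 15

·→ maze.move(dir='east')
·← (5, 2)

·→ maze.sense(dir='east')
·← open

·→ stack.push(x='east')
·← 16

·→ maze.move(dir='east')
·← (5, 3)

·→ maze.sense(dir='east')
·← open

·→ stack.push(x='east')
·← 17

·→ maze.move(dir='east')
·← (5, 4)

·→ maze.sense(dir='east')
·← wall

·→ maze.sense(dir='south')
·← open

·→ stack.push(x='south')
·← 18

·→ maze.move(dir='south')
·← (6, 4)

·→ maze.sense(dir='east')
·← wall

·→ maze.sense(dir='west')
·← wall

·→ stack.pop()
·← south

·→ maze.move(dir='north')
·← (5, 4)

·→ stack.pop()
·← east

·→ maze.move(dir='west')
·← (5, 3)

·→ stack.pop()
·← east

·→ maze.move(dir='west')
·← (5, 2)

·→ maze.sense(dir='south')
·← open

·→ stack.push(x='south')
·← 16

·→ maze.move(dir='south')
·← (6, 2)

·→ maze.sense(dir='west')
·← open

·→ stack.push(x='west')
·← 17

·→ maze.move(dir='west')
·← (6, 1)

·→ maze.sense(dir='west')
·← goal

·→ maze.move(dir='west')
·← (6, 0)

Answer: (6, 0)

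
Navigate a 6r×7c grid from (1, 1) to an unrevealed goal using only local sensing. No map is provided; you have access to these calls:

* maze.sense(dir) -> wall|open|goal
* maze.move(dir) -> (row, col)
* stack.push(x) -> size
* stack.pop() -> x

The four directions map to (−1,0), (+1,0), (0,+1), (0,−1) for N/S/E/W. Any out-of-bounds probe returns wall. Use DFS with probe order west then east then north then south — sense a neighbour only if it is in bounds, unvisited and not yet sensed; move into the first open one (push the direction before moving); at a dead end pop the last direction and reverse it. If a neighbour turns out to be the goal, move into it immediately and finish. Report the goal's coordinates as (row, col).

~$ maze.sense dir='west'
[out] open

~$ stack.push x='west'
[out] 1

~$ maze.move dir='west'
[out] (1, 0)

~$ maze.sense dir='north'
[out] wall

~$ maze.sense dir='south'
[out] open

~$ stack.push x='south'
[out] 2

~$ maze.move dir='south'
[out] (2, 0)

~$ maze.sense dir='east'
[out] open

~$ stack.push x='east'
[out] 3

~$ maze.move dir='east'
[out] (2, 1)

~$ maze.sense dir='east'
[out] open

~$ stack.push x='east'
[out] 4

~$ maze.move dir='east'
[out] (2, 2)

~$ maze.sense dir='east'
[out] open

~$ stack.push x='east'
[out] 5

~$ maze.move dir='east'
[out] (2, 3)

~$ maze.sense dir='east'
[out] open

~$ stack.push x='east'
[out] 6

~$ maze.move dir='east'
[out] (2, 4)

~$ maze.sense dir='east'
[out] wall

~$ maze.sense dir='north'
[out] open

~$ stack.push x='north'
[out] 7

~$ maze.move dir='north'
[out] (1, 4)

~$ maze.sense dir='west'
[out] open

~$ stack.push x='west'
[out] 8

~$ maze.move dir='west'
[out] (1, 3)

~$ maze.sense dir='west'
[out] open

~$ stack.push x='west'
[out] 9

~$ maze.move dir='west'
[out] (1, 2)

~$ maze.sense dir='north'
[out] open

~$ stack.push x='north'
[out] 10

~$ maze.move dir='north'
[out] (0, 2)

~$ maze.sense dir='west'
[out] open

~$ stack.push x='west'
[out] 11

~$ maze.move dir='west'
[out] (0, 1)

~$ stack.pop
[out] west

~$ maze.move dir='east'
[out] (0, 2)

~$ maze.sense dir='east'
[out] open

~$ stack.push x='east'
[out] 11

~$ maze.move dir='east'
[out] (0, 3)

~$ maze.sense dir='east'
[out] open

~$ stack.push x='east'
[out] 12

~$ maze.move dir='east'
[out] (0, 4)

~$ maze.sense dir='east'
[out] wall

~$ stack.pop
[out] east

~$ maze.move dir='west'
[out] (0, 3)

~$ stack.pop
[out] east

~$ maze.move dir='west'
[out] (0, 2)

~$ stack.pop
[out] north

~$ maze.move dir='south'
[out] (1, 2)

~$ stack.pop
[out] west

~$ maze.move dir='east'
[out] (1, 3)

~$ stack.pop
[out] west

~$ maze.move dir='east'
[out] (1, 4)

~$ maze.sense dir='east'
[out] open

~$ stack.push x='east'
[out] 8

~$ maze.move dir='east'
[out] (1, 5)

~$ maze.sense dir='east'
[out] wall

~$ stack.pop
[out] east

~$ maze.move dir='west'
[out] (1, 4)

~$ stack.pop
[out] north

~$ maze.move dir='south'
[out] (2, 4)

~$ maze.sense dir='south'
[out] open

~$ stack.push x='south'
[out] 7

~$ maze.move dir='south'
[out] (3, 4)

~$ maze.sense dir='west'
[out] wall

~$ maze.sense dir='east'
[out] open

~$ stack.push x='east'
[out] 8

~$ maze.move dir='east'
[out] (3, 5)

~$ maze.sense dir='east'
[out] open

~$ stack.push x='east'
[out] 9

~$ maze.move dir='east'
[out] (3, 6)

~$ maze.sense dir='north'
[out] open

~$ stack.push x='north'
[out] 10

~$ maze.move dir='north'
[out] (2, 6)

~$ stack.pop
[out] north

~$ maze.move dir='south'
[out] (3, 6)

~$ maze.sense dir='south'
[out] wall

~$ stack.pop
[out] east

~$ maze.move dir='west'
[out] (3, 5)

~$ maze.sense dir='south'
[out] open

~$ stack.push x='south'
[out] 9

~$ maze.move dir='south'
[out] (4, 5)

~$ maze.sense dir='west'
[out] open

~$ stack.push x='west'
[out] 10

~$ maze.move dir='west'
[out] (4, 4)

~$ maze.sense dir='west'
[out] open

~$ stack.push x='west'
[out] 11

~$ maze.move dir='west'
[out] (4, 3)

~$ maze.sense dir='west'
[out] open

~$ stack.push x='west'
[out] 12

~$ maze.move dir='west'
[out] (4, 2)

~$ maze.sense dir='west'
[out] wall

~$ maze.sense dir='north'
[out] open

~$ stack.push x='north'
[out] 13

~$ maze.move dir='north'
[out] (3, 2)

~$ maze.sense dir='west'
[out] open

~$ stack.push x='west'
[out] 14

~$ maze.move dir='west'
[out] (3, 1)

~$ maze.sense dir='west'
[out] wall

~$ stack.pop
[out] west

~$ maze.move dir='east'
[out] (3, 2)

~$ stack.pop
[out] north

~$ maze.move dir='south'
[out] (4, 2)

~$ maze.sense dir='south'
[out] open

~$ stack.push x='south'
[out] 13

~$ maze.move dir='south'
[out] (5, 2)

~$ maze.sense dir='west'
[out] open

~$ stack.push x='west'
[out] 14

~$ maze.move dir='west'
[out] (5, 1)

~$ maze.sense dir='west'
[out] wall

~$ stack.pop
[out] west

~$ maze.move dir='east'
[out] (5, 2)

~$ maze.sense dir='east'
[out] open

~$ stack.push x='east'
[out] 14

~$ maze.move dir='east'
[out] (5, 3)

~$ maze.sense dir='east'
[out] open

~$ stack.push x='east'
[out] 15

~$ maze.move dir='east'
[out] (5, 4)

~$ maze.sense dir='east'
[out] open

~$ stack.push x='east'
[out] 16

~$ maze.move dir='east'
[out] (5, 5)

~$ maze.sense dir='east'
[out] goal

~$ maze.move dir='east'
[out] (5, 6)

Answer: (5, 6)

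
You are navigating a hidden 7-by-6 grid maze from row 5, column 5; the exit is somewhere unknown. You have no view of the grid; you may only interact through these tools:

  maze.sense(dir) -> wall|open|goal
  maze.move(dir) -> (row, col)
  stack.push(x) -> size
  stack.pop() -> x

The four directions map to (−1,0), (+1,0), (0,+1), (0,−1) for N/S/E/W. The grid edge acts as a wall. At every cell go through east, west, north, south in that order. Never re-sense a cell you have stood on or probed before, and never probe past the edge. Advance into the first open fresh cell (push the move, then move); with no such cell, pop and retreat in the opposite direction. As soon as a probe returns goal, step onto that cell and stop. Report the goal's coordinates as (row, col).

·→ sense(dir=west)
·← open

·→ push(x=west)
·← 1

·→ move(dir=west)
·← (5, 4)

·→ sense(dir=west)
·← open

·→ push(x=west)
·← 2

·→ move(dir=west)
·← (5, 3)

·→ sense(dir=west)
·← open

·→ push(x=west)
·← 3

·→ move(dir=west)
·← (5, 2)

·→ sense(dir=west)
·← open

·→ push(x=west)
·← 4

·→ move(dir=west)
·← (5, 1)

·→ sense(dir=west)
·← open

·→ push(x=west)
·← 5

·→ move(dir=west)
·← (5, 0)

·→ sense(dir=north)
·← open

·→ push(x=north)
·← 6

·→ move(dir=north)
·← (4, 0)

·→ sense(dir=east)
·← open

·→ push(x=east)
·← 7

·→ move(dir=east)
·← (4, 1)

·→ sense(dir=east)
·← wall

·→ sense(dir=north)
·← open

·→ push(x=north)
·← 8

·→ move(dir=north)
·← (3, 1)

·→ sense(dir=east)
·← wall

·→ sense(dir=west)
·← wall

·→ sense(dir=north)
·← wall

·→ pop()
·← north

·→ move(dir=south)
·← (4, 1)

·→ pop()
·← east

·→ move(dir=west)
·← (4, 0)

·→ pop()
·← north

·→ move(dir=south)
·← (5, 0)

·→ sense(dir=south)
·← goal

·→ move(dir=south)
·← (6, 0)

Answer: (6, 0)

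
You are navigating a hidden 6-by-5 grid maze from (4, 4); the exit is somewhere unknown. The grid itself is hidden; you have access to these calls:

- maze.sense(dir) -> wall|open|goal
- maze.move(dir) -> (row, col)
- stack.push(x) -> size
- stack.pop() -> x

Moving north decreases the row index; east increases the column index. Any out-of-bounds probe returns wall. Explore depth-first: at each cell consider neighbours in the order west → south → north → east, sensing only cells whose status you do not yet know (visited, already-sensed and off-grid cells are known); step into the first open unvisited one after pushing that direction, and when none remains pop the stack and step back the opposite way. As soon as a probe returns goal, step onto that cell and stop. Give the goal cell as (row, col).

CALL maze.sense[dir=west]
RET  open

CALL stack.push[x=west]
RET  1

CALL maze.move[dir=west]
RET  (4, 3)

CALL maze.sense[dir=west]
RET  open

CALL stack.push[x=west]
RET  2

CALL maze.move[dir=west]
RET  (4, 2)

CALL maze.sense[dir=west]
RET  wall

CALL maze.sense[dir=south]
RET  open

CALL stack.push[x=south]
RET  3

CALL maze.move[dir=south]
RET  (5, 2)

CALL maze.sense[dir=west]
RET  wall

CALL maze.sense[dir=east]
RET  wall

CALL stack.pop[]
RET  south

CALL maze.move[dir=north]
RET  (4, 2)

CALL maze.sense[dir=north]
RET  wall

CALL stack.pop[]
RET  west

CALL maze.move[dir=east]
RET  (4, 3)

CALL maze.sense[dir=north]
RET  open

CALL stack.push[x=north]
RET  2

CALL maze.move[dir=north]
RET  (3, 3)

CALL maze.sense[dir=north]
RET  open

CALL stack.push[x=north]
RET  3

CALL maze.move[dir=north]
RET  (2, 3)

CALL maze.sense[dir=west]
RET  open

CALL stack.push[x=west]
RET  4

CALL maze.move[dir=west]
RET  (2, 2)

CALL maze.sense[dir=west]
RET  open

CALL stack.push[x=west]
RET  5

CALL maze.move[dir=west]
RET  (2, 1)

CALL maze.sense[dir=west]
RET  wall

CALL maze.sense[dir=south]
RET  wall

CALL maze.sense[dir=north]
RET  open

CALL stack.push[x=north]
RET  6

CALL maze.move[dir=north]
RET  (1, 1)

CALL maze.sense[dir=west]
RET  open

CALL stack.push[x=west]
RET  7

CALL maze.move[dir=west]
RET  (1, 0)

CALL maze.sense[dir=north]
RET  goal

CALL maze.move[dir=north]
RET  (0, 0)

Answer: (0, 0)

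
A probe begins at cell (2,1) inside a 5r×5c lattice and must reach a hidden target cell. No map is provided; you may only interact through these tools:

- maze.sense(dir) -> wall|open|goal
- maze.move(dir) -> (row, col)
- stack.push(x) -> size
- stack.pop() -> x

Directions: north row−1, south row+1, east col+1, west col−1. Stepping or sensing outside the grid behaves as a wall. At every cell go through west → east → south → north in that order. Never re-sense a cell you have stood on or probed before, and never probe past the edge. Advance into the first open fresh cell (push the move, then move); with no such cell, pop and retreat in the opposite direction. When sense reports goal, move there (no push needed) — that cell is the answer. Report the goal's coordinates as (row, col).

Calling maze.sense on dir→west, giving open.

I invoke stack.push on x→west, and see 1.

Invoking maze.move on dir→west, and get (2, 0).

Now I run maze.sense on dir→south, which returns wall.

I run maze.sense on dir→north, → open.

Using stack.push on x→north, → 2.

I invoke maze.move on dir→north, giving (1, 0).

Using maze.sense on dir→east, yielding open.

Calling stack.push on x→east, : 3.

I use maze.move on dir→east, giving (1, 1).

Next I call maze.sense on dir→east, : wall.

I try maze.sense on dir→north, → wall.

Calling stack.pop(), giving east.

Invoking maze.move on dir→west, and see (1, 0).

I call maze.sense on dir→north, and see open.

Then stack.push on x→north, : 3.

I run maze.move on dir→north, — result: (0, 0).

I use stack.pop(), — result: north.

I use maze.move on dir→south, and see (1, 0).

I call stack.pop, yielding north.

Invoking maze.move on dir→south, which returns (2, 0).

Using stack.pop, and see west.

Now I run maze.move on dir→east, giving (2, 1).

Then maze.sense on dir→east, → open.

Invoking stack.push on x→east, and get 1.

I use maze.move on dir→east, which returns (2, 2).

Now I run maze.sense on dir→east, and get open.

I try stack.push on x→east, yielding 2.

I use maze.move on dir→east, giving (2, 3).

Using maze.sense on dir→east, and observe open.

I invoke stack.push on x→east, and get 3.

I call maze.move on dir→east, yielding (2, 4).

Calling maze.sense on dir→south, and get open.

Using stack.push on x→south, which returns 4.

Using maze.move on dir→south, yielding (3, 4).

Invoking maze.sense on dir→west, — result: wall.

Then maze.sense on dir→south, and observe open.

I call stack.push on x→south, yielding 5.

I use maze.move on dir→south, — result: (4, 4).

Then maze.sense on dir→west, giving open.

Invoking stack.push on x→west, yielding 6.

Next I call maze.move on dir→west, giving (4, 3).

Using maze.sense on dir→west, which returns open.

I use stack.push on x→west, → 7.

I run maze.move on dir→west, → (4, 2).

I run maze.sense on dir→west, : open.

I try stack.push on x→west, and observe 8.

Invoking maze.move on dir→west, and observe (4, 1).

Next I call maze.sense on dir→west, yielding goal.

Using maze.move on dir→west, and see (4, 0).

Answer: (4, 0)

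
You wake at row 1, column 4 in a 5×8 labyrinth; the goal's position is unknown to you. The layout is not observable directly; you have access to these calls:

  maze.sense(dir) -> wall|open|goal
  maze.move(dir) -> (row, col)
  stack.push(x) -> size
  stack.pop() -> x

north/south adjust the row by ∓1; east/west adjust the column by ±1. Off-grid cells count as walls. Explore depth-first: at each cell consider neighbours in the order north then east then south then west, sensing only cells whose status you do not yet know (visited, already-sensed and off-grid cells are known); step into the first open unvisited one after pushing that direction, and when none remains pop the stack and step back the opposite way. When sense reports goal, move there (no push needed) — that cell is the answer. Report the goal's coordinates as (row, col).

% maze.sense dir=north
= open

% stack.push x=north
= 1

% maze.move dir=north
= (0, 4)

% maze.sense dir=east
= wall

% maze.sense dir=west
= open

% stack.push x=west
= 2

% maze.move dir=west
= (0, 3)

% maze.sense dir=south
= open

% stack.push x=south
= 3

% maze.move dir=south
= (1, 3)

% maze.sense dir=south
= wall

% maze.sense dir=west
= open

% stack.push x=west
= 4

% maze.move dir=west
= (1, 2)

% maze.sense dir=north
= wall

% maze.sense dir=south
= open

% stack.push x=south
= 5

% maze.move dir=south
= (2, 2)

% maze.sense dir=south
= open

% stack.push x=south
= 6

% maze.move dir=south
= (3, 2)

% maze.sense dir=east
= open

% stack.push x=east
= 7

% maze.move dir=east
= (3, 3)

% maze.sense dir=east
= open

% stack.push x=east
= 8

% maze.move dir=east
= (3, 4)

% maze.sense dir=north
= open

% stack.push x=north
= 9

% maze.move dir=north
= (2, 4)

% maze.sense dir=east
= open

% stack.push x=east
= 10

% maze.move dir=east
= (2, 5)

% maze.sense dir=north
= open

% stack.push x=north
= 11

% maze.move dir=north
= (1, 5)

% maze.sense dir=east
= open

% stack.push x=east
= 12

% maze.move dir=east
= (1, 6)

% maze.sense dir=north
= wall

% maze.sense dir=east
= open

% stack.push x=east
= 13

% maze.move dir=east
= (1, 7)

% maze.sense dir=north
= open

% stack.push x=north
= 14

% maze.move dir=north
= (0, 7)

% stack.pop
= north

% maze.move dir=south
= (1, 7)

% maze.sense dir=south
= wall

% stack.pop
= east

% maze.move dir=west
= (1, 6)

% maze.sense dir=south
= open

% stack.push x=south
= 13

% maze.move dir=south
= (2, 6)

% maze.sense dir=south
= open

% stack.push x=south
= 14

% maze.move dir=south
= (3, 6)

% maze.sense dir=east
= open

% stack.push x=east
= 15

% maze.move dir=east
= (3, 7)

% maze.sense dir=south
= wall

% stack.pop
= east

% maze.move dir=west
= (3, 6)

% maze.sense dir=south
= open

% stack.push x=south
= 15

% maze.move dir=south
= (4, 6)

% maze.sense dir=west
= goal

% maze.move dir=west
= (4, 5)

Answer: (4, 5)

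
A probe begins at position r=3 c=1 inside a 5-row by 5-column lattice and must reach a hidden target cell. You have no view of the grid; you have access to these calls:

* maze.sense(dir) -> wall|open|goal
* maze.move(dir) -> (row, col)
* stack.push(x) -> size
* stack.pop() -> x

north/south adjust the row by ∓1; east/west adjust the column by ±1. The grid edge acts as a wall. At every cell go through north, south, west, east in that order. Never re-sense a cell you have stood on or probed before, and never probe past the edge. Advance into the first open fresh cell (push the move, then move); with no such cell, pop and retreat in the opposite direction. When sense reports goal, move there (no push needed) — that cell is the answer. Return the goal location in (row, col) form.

Action: sense[north]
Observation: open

Action: push[north]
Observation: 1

Action: move[north]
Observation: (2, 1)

Action: sense[north]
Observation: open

Action: push[north]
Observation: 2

Action: move[north]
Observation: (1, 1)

Action: sense[north]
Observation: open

Action: push[north]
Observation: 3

Action: move[north]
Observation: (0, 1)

Action: sense[west]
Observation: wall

Action: sense[east]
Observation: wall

Action: pop[]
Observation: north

Action: move[south]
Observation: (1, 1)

Action: sense[west]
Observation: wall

Action: sense[east]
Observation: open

Action: push[east]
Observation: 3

Action: move[east]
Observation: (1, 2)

Action: sense[south]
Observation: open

Action: push[south]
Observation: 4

Action: move[south]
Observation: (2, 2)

Action: sense[south]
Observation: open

Action: push[south]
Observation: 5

Action: move[south]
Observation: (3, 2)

Action: sense[south]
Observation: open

Action: push[south]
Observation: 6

Action: move[south]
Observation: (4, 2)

Action: sense[west]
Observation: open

Action: push[west]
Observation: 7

Action: move[west]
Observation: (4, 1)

Action: sense[west]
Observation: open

Action: push[west]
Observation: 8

Action: move[west]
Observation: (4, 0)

Action: sense[north]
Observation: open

Action: push[north]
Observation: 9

Action: move[north]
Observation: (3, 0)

Action: sense[north]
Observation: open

Action: push[north]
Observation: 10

Action: move[north]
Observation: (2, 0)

Action: pop[]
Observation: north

Action: move[south]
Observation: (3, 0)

Action: pop[]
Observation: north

Action: move[south]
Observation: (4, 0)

Action: pop[]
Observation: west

Action: move[east]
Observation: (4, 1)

Action: pop[]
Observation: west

Action: move[east]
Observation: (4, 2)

Action: sense[east]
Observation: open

Action: push[east]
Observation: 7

Action: move[east]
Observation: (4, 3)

Action: sense[north]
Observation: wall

Action: sense[east]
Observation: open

Action: push[east]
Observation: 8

Action: move[east]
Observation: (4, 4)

Action: sense[north]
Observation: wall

Action: pop[]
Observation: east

Action: move[west]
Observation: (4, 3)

Action: pop[]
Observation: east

Action: move[west]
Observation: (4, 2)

Action: pop[]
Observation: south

Action: move[north]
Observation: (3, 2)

Action: pop[]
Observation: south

Action: move[north]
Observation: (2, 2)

Action: sense[east]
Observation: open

Action: push[east]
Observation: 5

Action: move[east]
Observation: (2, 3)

Action: sense[north]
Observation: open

Action: push[north]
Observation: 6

Action: move[north]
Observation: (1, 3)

Action: sense[north]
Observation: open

Action: push[north]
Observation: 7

Action: move[north]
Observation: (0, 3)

Action: sense[east]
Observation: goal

Action: move[east]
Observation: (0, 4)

Answer: (0, 4)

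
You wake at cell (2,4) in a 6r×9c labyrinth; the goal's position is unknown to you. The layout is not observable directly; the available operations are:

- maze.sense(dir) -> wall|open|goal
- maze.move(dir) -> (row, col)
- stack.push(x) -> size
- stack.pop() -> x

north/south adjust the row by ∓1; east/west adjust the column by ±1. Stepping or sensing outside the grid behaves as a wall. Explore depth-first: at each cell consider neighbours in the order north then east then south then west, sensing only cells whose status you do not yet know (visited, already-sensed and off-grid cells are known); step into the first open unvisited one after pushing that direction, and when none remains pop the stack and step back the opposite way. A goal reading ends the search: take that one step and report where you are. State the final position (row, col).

[in] maze.sense dir→north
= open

[in] stack.push x→north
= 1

[in] maze.move dir→north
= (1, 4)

[in] maze.sense dir→north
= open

[in] stack.push x→north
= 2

[in] maze.move dir→north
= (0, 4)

[in] maze.sense dir→east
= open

[in] stack.push x→east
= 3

[in] maze.move dir→east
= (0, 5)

[in] maze.sense dir→east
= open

[in] stack.push x→east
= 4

[in] maze.move dir→east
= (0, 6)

[in] maze.sense dir→east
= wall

[in] maze.sense dir→south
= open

[in] stack.push x→south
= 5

[in] maze.move dir→south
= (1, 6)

[in] maze.sense dir→east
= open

[in] stack.push x→east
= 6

[in] maze.move dir→east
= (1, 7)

[in] maze.sense dir→east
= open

[in] stack.push x→east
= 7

[in] maze.move dir→east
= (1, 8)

[in] maze.sense dir→north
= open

[in] stack.push x→north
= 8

[in] maze.move dir→north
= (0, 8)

[in] stack.pop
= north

[in] maze.move dir→south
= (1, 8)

[in] maze.sense dir→south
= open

[in] stack.push x→south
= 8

[in] maze.move dir→south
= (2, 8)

[in] maze.sense dir→south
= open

[in] stack.push x→south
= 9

[in] maze.move dir→south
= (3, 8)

[in] maze.sense dir→south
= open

[in] stack.push x→south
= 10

[in] maze.move dir→south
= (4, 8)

[in] maze.sense dir→south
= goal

[in] maze.move dir→south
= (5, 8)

Answer: (5, 8)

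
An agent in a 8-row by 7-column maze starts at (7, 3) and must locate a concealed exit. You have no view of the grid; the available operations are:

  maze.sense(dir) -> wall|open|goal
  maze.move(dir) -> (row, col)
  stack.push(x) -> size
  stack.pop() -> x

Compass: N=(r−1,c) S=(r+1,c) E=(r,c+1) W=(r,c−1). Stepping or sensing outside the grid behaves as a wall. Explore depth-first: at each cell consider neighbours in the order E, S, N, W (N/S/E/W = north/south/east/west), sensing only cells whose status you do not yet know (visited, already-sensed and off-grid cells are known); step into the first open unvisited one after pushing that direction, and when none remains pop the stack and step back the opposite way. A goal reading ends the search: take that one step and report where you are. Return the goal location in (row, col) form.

-- sense(dir: east) ~> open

-- push(x: east) ~> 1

-- move(dir: east) ~> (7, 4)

-- sense(dir: east) ~> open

-- push(x: east) ~> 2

-- move(dir: east) ~> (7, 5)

-- sense(dir: east) ~> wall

-- sense(dir: north) ~> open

-- push(x: north) ~> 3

-- move(dir: north) ~> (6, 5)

-- sense(dir: east) ~> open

-- push(x: east) ~> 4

-- move(dir: east) ~> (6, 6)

-- sense(dir: north) ~> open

-- push(x: north) ~> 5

-- move(dir: north) ~> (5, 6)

-- sense(dir: north) ~> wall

-- sense(dir: west) ~> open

-- push(x: west) ~> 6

-- move(dir: west) ~> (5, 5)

-- sense(dir: north) ~> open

-- push(x: north) ~> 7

-- move(dir: north) ~> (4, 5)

-- sense(dir: north) ~> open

-- push(x: north) ~> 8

-- move(dir: north) ~> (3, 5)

-- sense(dir: east) ~> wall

-- sense(dir: north) ~> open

-- push(x: north) ~> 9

-- move(dir: north) ~> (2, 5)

-- sense(dir: east) ~> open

-- push(x: east) ~> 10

-- move(dir: east) ~> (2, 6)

-- sense(dir: north) ~> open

-- push(x: north) ~> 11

-- move(dir: north) ~> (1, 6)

-- sense(dir: north) ~> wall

-- sense(dir: west) ~> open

-- push(x: west) ~> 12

-- move(dir: west) ~> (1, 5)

-- sense(dir: north) ~> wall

-- sense(dir: west) ~> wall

-- pop() ~> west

-- move(dir: east) ~> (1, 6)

-- pop() ~> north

-- move(dir: south) ~> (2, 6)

-- pop() ~> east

-- move(dir: west) ~> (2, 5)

-- sense(dir: west) ~> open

-- push(x: west) ~> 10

-- move(dir: west) ~> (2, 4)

-- sense(dir: south) ~> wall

-- sense(dir: west) ~> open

-- push(x: west) ~> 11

-- move(dir: west) ~> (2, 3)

-- sense(dir: south) ~> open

-- push(x: south) ~> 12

-- move(dir: south) ~> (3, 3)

-- sense(dir: south) ~> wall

-- sense(dir: west) ~> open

-- push(x: west) ~> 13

-- move(dir: west) ~> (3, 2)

-- sense(dir: south) ~> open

-- push(x: south) ~> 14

-- move(dir: south) ~> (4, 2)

-- sense(dir: south) ~> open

-- push(x: south) ~> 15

-- move(dir: south) ~> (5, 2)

-- sense(dir: east) ~> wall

-- sense(dir: south) ~> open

-- push(x: south) ~> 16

-- move(dir: south) ~> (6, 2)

-- sense(dir: east) ~> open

-- push(x: east) ~> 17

-- move(dir: east) ~> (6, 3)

-- sense(dir: east) ~> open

-- push(x: east) ~> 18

-- move(dir: east) ~> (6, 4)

-- sense(dir: north) ~> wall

-- pop() ~> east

-- move(dir: west) ~> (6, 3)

-- pop() ~> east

-- move(dir: west) ~> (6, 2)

-- sense(dir: south) ~> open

-- push(x: south) ~> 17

-- move(dir: south) ~> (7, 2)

-- sense(dir: west) ~> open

-- push(x: west) ~> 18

-- move(dir: west) ~> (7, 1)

-- sense(dir: north) ~> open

-- push(x: north) ~> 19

-- move(dir: north) ~> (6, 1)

-- sense(dir: north) ~> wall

-- sense(dir: west) ~> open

-- push(x: west) ~> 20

-- move(dir: west) ~> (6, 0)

-- sense(dir: south) ~> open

-- push(x: south) ~> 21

-- move(dir: south) ~> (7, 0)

-- pop() ~> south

-- move(dir: north) ~> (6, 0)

-- sense(dir: north) ~> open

-- push(x: north) ~> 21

-- move(dir: north) ~> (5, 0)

-- sense(dir: north) ~> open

-- push(x: north) ~> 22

-- move(dir: north) ~> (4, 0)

-- sense(dir: east) ~> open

-- push(x: east) ~> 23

-- move(dir: east) ~> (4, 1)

-- sense(dir: north) ~> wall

-- pop() ~> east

-- move(dir: west) ~> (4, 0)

-- sense(dir: north) ~> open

-- push(x: north) ~> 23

-- move(dir: north) ~> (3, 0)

-- sense(dir: north) ~> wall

-- pop() ~> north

-- move(dir: south) ~> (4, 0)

-- pop() ~> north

-- move(dir: south) ~> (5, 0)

-- pop() ~> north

-- move(dir: south) ~> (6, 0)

-- pop() ~> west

-- move(dir: east) ~> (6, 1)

-- pop() ~> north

-- move(dir: south) ~> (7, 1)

-- pop() ~> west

-- move(dir: east) ~> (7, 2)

-- pop() ~> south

-- move(dir: north) ~> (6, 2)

-- pop() ~> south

-- move(dir: north) ~> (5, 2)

-- pop() ~> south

-- move(dir: north) ~> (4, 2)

-- pop() ~> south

-- move(dir: north) ~> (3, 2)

-- sense(dir: north) ~> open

-- push(x: north) ~> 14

-- move(dir: north) ~> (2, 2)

-- sense(dir: north) ~> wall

-- sense(dir: west) ~> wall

-- pop() ~> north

-- move(dir: south) ~> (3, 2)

-- pop() ~> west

-- move(dir: east) ~> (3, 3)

-- pop() ~> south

-- move(dir: north) ~> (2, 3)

-- sense(dir: north) ~> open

-- push(x: north) ~> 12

-- move(dir: north) ~> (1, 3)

-- sense(dir: north) ~> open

-- push(x: north) ~> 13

-- move(dir: north) ~> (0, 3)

-- sense(dir: east) ~> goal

-- move(dir: east) ~> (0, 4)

Answer: (0, 4)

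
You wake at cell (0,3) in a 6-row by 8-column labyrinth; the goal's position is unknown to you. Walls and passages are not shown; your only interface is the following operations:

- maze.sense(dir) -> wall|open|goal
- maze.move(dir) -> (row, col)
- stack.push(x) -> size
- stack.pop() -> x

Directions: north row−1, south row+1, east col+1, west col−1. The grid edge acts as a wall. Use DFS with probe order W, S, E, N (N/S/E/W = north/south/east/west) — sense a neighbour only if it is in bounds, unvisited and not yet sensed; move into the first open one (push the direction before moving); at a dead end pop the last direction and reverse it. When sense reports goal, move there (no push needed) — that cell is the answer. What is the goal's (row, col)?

;; maze.sense(dir→west) == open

;; stack.push(x→west) == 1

;; maze.move(dir→west) == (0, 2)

;; maze.sense(dir→west) == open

;; stack.push(x→west) == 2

;; maze.move(dir→west) == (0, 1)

;; maze.sense(dir→west) == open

;; stack.push(x→west) == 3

;; maze.move(dir→west) == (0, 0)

;; maze.sense(dir→south) == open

;; stack.push(x→south) == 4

;; maze.move(dir→south) == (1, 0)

;; maze.sense(dir→south) == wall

;; maze.sense(dir→east) == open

;; stack.push(x→east) == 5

;; maze.move(dir→east) == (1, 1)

;; maze.sense(dir→south) == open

;; stack.push(x→south) == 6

;; maze.move(dir→south) == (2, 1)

;; maze.sense(dir→south) == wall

;; maze.sense(dir→east) == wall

;; stack.pop() == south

;; maze.move(dir→north) == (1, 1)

;; maze.sense(dir→east) == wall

;; stack.pop() == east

;; maze.move(dir→west) == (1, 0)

;; stack.pop() == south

;; maze.move(dir→north) == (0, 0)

;; stack.pop() == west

;; maze.move(dir→east) == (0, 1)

;; stack.pop() == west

;; maze.move(dir→east) == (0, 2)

;; stack.pop() == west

;; maze.move(dir→east) == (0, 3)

;; maze.sense(dir→south) == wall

;; maze.sense(dir→east) == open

;; stack.push(x→east) == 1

;; maze.move(dir→east) == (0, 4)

;; maze.sense(dir→south) == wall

;; maze.sense(dir→east) == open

;; stack.push(x→east) == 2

;; maze.move(dir→east) == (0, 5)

;; maze.sense(dir→south) == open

;; stack.push(x→south) == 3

;; maze.move(dir→south) == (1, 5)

;; maze.sense(dir→south) == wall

;; maze.sense(dir→east) == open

;; stack.push(x→east) == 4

;; maze.move(dir→east) == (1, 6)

;; maze.sense(dir→south) == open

;; stack.push(x→south) == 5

;; maze.move(dir→south) == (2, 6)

;; maze.sense(dir→south) == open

;; stack.push(x→south) == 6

;; maze.move(dir→south) == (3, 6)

;; maze.sense(dir→west) == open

;; stack.push(x→west) == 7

;; maze.move(dir→west) == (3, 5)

;; maze.sense(dir→west) == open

;; stack.push(x→west) == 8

;; maze.move(dir→west) == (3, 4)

;; maze.sense(dir→west) == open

;; stack.push(x→west) == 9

;; maze.move(dir→west) == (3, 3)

;; maze.sense(dir→west) == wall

;; maze.sense(dir→south) == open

;; stack.push(x→south) == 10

;; maze.move(dir→south) == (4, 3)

;; maze.sense(dir→west) == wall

;; maze.sense(dir→south) == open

;; stack.push(x→south) == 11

;; maze.move(dir→south) == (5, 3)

;; maze.sense(dir→west) == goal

;; maze.move(dir→west) == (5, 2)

Answer: (5, 2)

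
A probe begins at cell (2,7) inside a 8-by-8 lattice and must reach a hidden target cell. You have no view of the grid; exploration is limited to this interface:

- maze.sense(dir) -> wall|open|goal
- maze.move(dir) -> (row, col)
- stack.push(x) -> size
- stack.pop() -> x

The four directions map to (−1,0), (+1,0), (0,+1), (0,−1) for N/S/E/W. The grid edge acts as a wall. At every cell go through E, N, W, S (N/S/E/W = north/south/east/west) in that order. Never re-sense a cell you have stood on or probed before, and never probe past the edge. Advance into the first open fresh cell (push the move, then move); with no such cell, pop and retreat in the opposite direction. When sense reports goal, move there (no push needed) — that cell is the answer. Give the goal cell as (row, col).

>> maze.sense(north)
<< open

>> stack.push(north)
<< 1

>> maze.move(north)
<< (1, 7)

>> maze.sense(north)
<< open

>> stack.push(north)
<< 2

>> maze.move(north)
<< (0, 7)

>> maze.sense(west)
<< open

>> stack.push(west)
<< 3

>> maze.move(west)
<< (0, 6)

>> maze.sense(west)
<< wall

>> maze.sense(south)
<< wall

>> stack.pop()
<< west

>> maze.move(east)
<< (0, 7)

>> stack.pop()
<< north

>> maze.move(south)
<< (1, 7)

>> stack.pop()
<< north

>> maze.move(south)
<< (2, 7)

>> maze.sense(west)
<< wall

>> maze.sense(south)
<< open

>> stack.push(south)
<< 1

>> maze.move(south)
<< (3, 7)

>> maze.sense(west)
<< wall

>> maze.sense(south)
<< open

>> stack.push(south)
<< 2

>> maze.move(south)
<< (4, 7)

>> maze.sense(west)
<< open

>> stack.push(west)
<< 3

>> maze.move(west)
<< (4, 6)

>> maze.sense(west)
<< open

>> stack.push(west)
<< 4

>> maze.move(west)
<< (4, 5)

>> maze.sense(north)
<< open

>> stack.push(north)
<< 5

>> maze.move(north)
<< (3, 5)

>> maze.sense(north)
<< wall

>> maze.sense(west)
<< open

>> stack.push(west)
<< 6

>> maze.move(west)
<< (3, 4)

>> maze.sense(north)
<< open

>> stack.push(north)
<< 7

>> maze.move(north)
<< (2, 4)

>> maze.sense(north)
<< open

>> stack.push(north)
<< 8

>> maze.move(north)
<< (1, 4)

>> maze.sense(east)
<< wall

>> maze.sense(north)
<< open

>> stack.push(north)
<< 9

>> maze.move(north)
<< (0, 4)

>> maze.sense(west)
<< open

>> stack.push(west)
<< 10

>> maze.move(west)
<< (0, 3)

>> maze.sense(west)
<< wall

>> maze.sense(south)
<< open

>> stack.push(south)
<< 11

>> maze.move(south)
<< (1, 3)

>> maze.sense(west)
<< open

>> stack.push(west)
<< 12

>> maze.move(west)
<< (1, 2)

>> maze.sense(west)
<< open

>> stack.push(west)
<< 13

>> maze.move(west)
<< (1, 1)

>> maze.sense(north)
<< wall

>> maze.sense(west)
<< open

>> stack.push(west)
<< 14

>> maze.move(west)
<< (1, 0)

>> maze.sense(north)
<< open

>> stack.push(north)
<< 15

>> maze.move(north)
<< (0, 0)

>> stack.pop()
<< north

>> maze.move(south)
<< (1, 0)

>> maze.sense(south)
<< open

>> stack.push(south)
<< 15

>> maze.move(south)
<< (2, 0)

>> maze.sense(east)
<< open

>> stack.push(east)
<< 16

>> maze.move(east)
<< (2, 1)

>> maze.sense(east)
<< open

>> stack.push(east)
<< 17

>> maze.move(east)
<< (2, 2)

>> maze.sense(east)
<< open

>> stack.push(east)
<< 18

>> maze.move(east)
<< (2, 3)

>> maze.sense(south)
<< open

>> stack.push(south)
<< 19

>> maze.move(south)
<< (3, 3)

>> maze.sense(west)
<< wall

>> maze.sense(south)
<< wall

>> stack.pop()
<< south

>> maze.move(north)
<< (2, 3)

>> stack.pop()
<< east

>> maze.move(west)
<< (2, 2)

>> stack.pop()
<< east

>> maze.move(west)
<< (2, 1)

>> maze.sense(south)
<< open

>> stack.push(south)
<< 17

>> maze.move(south)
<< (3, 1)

>> maze.sense(west)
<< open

>> stack.push(west)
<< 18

>> maze.move(west)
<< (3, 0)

>> maze.sense(south)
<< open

>> stack.push(south)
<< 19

>> maze.move(south)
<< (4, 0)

>> maze.sense(east)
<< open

>> stack.push(east)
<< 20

>> maze.move(east)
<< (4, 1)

>> maze.sense(east)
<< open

>> stack.push(east)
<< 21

>> maze.move(east)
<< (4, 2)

>> maze.sense(south)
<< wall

>> stack.pop()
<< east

>> maze.move(west)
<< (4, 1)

>> maze.sense(south)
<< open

>> stack.push(south)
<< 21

>> maze.move(south)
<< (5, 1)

>> maze.sense(west)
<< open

>> stack.push(west)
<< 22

>> maze.move(west)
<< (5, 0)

>> maze.sense(south)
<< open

>> stack.push(south)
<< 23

>> maze.move(south)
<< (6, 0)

>> maze.sense(east)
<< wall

>> maze.sense(south)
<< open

>> stack.push(south)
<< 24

>> maze.move(south)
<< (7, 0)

>> maze.sense(east)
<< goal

>> maze.move(east)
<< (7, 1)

Answer: (7, 1)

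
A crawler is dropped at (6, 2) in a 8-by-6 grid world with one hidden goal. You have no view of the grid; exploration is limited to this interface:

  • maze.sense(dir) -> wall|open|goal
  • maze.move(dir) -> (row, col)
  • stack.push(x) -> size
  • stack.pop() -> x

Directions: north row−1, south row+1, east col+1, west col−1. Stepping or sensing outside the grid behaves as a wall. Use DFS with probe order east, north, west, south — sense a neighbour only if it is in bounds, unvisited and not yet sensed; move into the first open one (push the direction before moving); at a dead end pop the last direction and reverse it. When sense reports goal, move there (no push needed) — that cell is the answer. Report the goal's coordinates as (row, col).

→ maze.sense(east)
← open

→ stack.push(east)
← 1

→ maze.move(east)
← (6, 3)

→ maze.sense(east)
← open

→ stack.push(east)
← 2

→ maze.move(east)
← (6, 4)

→ maze.sense(east)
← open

→ stack.push(east)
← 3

→ maze.move(east)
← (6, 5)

→ maze.sense(north)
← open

→ stack.push(north)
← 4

→ maze.move(north)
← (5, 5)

→ maze.sense(north)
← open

→ stack.push(north)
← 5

→ maze.move(north)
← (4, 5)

→ maze.sense(north)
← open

→ stack.push(north)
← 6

→ maze.move(north)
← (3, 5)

→ maze.sense(north)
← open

→ stack.push(north)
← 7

→ maze.move(north)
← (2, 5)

→ maze.sense(north)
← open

→ stack.push(north)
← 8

→ maze.move(north)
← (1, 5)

→ maze.sense(north)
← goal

→ maze.move(north)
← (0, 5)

Answer: (0, 5)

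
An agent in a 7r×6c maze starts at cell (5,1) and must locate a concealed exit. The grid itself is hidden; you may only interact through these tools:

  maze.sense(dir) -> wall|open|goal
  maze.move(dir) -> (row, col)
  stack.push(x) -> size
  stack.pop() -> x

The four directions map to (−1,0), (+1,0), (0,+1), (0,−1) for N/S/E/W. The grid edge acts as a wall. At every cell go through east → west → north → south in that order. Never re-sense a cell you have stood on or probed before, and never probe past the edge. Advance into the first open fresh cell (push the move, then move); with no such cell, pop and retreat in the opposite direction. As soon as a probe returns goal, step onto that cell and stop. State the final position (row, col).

Next I call sense(dir: east), giving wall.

I call sense(dir: west), which returns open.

Using push(x: west), and get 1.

Then move(dir: west), which returns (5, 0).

Using sense(dir: north), which returns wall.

I invoke sense(dir: south), : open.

Next I call push(x: south), — result: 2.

I call move(dir: south), yielding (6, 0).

I run sense(dir: east), and see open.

Now I run push(x: east), — result: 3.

I run move(dir: east), — result: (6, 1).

Now I run sense(dir: east), — result: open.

I invoke push(x: east), and get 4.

I use move(dir: east), and see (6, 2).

I use sense(dir: east), which returns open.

Calling push(x: east), yielding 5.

Then move(dir: east), — result: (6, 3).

Invoking sense(dir: east), yielding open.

Now I run push(x: east), and get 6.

Now I run move(dir: east), → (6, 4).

Then sense(dir: east), and see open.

Then push(x: east), → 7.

Next I call move(dir: east), : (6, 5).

Calling sense(dir: north), yielding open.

I use push(x: north), and get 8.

I run move(dir: north), and see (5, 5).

Invoking sense(dir: west), : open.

I call push(x: west), — result: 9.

Next I call move(dir: west), : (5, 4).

Then sense(dir: west), and observe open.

Using push(x: west), : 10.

Calling move(dir: west), giving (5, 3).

Next I call sense(dir: north), yielding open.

Then push(x: north), giving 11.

Next I call move(dir: north), yielding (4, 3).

I invoke sense(dir: east), — result: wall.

I invoke sense(dir: west), → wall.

I call sense(dir: north), : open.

Next I call push(x: north), yielding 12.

Now I run move(dir: north), : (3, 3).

Using sense(dir: east), — result: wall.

Using sense(dir: west), giving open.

Now I run push(x: west), giving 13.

I run move(dir: west), and get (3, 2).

Then sense(dir: west), and observe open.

Now I run push(x: west), which returns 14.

I call move(dir: west), which returns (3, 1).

I call sense(dir: west), which returns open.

I try push(x: west), and observe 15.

I try move(dir: west), which returns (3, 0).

Then sense(dir: north), and see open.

I try push(x: north), yielding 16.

Next I call move(dir: north), and observe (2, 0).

Next I call sense(dir: east), which returns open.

I try push(x: east), yielding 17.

Now I run move(dir: east), and see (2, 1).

I use sense(dir: east), giving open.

Now I run push(x: east), and get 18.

I use move(dir: east), yielding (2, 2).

Calling sense(dir: east), yielding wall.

Then sense(dir: north), and see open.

Invoking push(x: north), yielding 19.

Next I call move(dir: north), and get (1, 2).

I invoke sense(dir: east), and observe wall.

Invoking sense(dir: west), giving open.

Next I call push(x: west), giving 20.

Then move(dir: west), — result: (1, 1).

I invoke sense(dir: west), yielding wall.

I use sense(dir: north), : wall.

I invoke pop, → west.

Calling move(dir: east), giving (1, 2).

I try sense(dir: north), which returns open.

Using push(x: north), : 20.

Now I run move(dir: north), giving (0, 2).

Next I call sense(dir: east), and observe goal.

Now I run move(dir: east), and see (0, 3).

Answer: (0, 3)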